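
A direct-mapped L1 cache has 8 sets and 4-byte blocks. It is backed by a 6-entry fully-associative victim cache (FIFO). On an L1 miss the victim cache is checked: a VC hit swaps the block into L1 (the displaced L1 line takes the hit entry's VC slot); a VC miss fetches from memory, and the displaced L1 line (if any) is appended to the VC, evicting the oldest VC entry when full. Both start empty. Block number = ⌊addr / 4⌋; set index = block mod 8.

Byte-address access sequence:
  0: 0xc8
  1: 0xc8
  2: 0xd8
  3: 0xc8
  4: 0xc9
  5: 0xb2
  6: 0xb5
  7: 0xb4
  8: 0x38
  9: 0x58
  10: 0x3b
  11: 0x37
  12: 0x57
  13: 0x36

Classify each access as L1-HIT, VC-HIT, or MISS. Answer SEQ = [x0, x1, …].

0: 0xc8 (blk 50, set 2) → MISS  vc=[]
1: 0xc8 (blk 50, set 2) → L1-HIT  vc=[]
2: 0xd8 (blk 54, set 6) → MISS  vc=[]
3: 0xc8 (blk 50, set 2) → L1-HIT  vc=[]
4: 0xc9 (blk 50, set 2) → L1-HIT  vc=[]
5: 0xb2 (blk 44, set 4) → MISS  vc=[]
6: 0xb5 (blk 45, set 5) → MISS  vc=[]
7: 0xb4 (blk 45, set 5) → L1-HIT  vc=[]
8: 0x38 (blk 14, set 6) → MISS  vc=[54]
9: 0x58 (blk 22, set 6) → MISS  vc=[54, 14]
10: 0x3b (blk 14, set 6) → VC-HIT  vc=[54, 22]
11: 0x37 (blk 13, set 5) → MISS  vc=[54, 22, 45]
12: 0x57 (blk 21, set 5) → MISS  vc=[54, 22, 45, 13]
13: 0x36 (blk 13, set 5) → VC-HIT  vc=[54, 22, 45, 21]

SEQ = [MISS, L1-HIT, MISS, L1-HIT, L1-HIT, MISS, MISS, L1-HIT, MISS, MISS, VC-HIT, MISS, MISS, VC-HIT]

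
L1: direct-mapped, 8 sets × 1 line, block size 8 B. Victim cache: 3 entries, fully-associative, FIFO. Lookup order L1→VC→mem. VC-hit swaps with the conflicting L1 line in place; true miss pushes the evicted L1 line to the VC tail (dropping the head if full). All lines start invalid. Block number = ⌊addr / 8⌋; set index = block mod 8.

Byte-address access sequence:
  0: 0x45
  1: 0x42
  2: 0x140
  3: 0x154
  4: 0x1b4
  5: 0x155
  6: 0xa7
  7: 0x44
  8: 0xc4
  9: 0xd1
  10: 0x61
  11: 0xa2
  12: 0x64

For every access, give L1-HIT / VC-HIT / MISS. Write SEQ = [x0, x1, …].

SEQ = [MISS, L1-HIT, MISS, MISS, MISS, L1-HIT, MISS, VC-HIT, MISS, MISS, MISS, VC-HIT, VC-HIT]

0: 0x45 (blk 8, set 0) → MISS  vc=[]
1: 0x42 (blk 8, set 0) → L1-HIT  vc=[]
2: 0x140 (blk 40, set 0) → MISS  vc=[8]
3: 0x154 (blk 42, set 2) → MISS  vc=[8]
4: 0x1b4 (blk 54, set 6) → MISS  vc=[8]
5: 0x155 (blk 42, set 2) → L1-HIT  vc=[8]
6: 0xa7 (blk 20, set 4) → MISS  vc=[8]
7: 0x44 (blk 8, set 0) → VC-HIT  vc=[40]
8: 0xc4 (blk 24, set 0) → MISS  vc=[40, 8]
9: 0xd1 (blk 26, set 2) → MISS  vc=[40, 8, 42]
10: 0x61 (blk 12, set 4) → MISS  vc=[8, 42, 20]
11: 0xa2 (blk 20, set 4) → VC-HIT  vc=[8, 42, 12]
12: 0x64 (blk 12, set 4) → VC-HIT  vc=[8, 42, 20]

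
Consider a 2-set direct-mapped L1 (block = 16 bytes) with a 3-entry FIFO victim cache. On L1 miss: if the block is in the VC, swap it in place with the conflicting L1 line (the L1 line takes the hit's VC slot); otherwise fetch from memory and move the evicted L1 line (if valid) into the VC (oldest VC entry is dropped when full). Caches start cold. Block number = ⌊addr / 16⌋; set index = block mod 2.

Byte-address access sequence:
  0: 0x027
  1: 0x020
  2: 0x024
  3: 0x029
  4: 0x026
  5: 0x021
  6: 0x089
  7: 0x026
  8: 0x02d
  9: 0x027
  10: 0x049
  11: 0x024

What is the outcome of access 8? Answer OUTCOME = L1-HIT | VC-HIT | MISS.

  [0] addr=0x27 blk=2 s=0: MISS | VC []
  [1] addr=0x20 blk=2 s=0: L1-HIT | VC []
  [2] addr=0x24 blk=2 s=0: L1-HIT | VC []
  [3] addr=0x29 blk=2 s=0: L1-HIT | VC []
  [4] addr=0x26 blk=2 s=0: L1-HIT | VC []
  [5] addr=0x21 blk=2 s=0: L1-HIT | VC []
  [6] addr=0x89 blk=8 s=0: MISS | VC [2]
  [7] addr=0x26 blk=2 s=0: VC-HIT | VC [8]
  [8] addr=0x2d blk=2 s=0: L1-HIT | VC [8]
  [9] addr=0x27 blk=2 s=0: L1-HIT | VC [8]
  [10] addr=0x49 blk=4 s=0: MISS | VC [8, 2]
  [11] addr=0x24 blk=2 s=0: VC-HIT | VC [8, 4]

OUTCOME = L1-HIT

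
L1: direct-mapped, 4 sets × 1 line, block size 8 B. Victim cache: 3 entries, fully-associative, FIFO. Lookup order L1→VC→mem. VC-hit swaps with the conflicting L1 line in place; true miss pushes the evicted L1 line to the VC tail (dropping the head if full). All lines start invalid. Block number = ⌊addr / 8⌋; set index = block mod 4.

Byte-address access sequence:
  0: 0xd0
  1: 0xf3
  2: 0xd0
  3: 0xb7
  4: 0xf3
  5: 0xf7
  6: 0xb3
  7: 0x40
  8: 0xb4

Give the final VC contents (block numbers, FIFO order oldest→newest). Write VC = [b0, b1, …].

0: 0xd0 (blk 26, set 2) → MISS  vc=[]
1: 0xf3 (blk 30, set 2) → MISS  vc=[26]
2: 0xd0 (blk 26, set 2) → VC-HIT  vc=[30]
3: 0xb7 (blk 22, set 2) → MISS  vc=[30, 26]
4: 0xf3 (blk 30, set 2) → VC-HIT  vc=[22, 26]
5: 0xf7 (blk 30, set 2) → L1-HIT  vc=[22, 26]
6: 0xb3 (blk 22, set 2) → VC-HIT  vc=[30, 26]
7: 0x40 (blk 8, set 0) → MISS  vc=[30, 26]
8: 0xb4 (blk 22, set 2) → L1-HIT  vc=[30, 26]

VC = [30, 26]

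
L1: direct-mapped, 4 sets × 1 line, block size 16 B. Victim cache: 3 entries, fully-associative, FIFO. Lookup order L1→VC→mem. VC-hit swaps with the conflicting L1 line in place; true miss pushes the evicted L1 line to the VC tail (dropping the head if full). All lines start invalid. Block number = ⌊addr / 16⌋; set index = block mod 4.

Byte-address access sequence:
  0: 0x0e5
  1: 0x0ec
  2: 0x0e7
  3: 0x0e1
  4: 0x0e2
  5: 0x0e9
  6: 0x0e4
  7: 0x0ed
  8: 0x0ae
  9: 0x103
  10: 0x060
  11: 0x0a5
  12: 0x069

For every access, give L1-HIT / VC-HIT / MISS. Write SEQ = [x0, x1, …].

#0 0xe5→b14/s2 MISS; vc=[]
#1 0xec→b14/s2 L1-HIT; vc=[]
#2 0xe7→b14/s2 L1-HIT; vc=[]
#3 0xe1→b14/s2 L1-HIT; vc=[]
#4 0xe2→b14/s2 L1-HIT; vc=[]
#5 0xe9→b14/s2 L1-HIT; vc=[]
#6 0xe4→b14/s2 L1-HIT; vc=[]
#7 0xed→b14/s2 L1-HIT; vc=[]
#8 0xae→b10/s2 MISS; vc=[14]
#9 0x103→b16/s0 MISS; vc=[14]
#10 0x60→b6/s2 MISS; vc=[14,10]
#11 0xa5→b10/s2 VC-HIT; vc=[14,6]
#12 0x69→b6/s2 VC-HIT; vc=[14,10]

SEQ = [MISS, L1-HIT, L1-HIT, L1-HIT, L1-HIT, L1-HIT, L1-HIT, L1-HIT, MISS, MISS, MISS, VC-HIT, VC-HIT]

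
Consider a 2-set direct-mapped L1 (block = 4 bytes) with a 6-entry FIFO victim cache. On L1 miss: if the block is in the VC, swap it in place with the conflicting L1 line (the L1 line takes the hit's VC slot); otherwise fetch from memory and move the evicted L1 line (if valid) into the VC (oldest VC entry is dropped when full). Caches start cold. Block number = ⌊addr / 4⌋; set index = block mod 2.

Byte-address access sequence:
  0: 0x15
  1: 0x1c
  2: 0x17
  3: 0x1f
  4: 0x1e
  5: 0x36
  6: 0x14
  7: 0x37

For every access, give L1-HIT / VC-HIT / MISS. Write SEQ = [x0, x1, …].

#0 0x15→b5/s1 MISS; vc=[]
#1 0x1c→b7/s1 MISS; vc=[5]
#2 0x17→b5/s1 VC-HIT; vc=[7]
#3 0x1f→b7/s1 VC-HIT; vc=[5]
#4 0x1e→b7/s1 L1-HIT; vc=[5]
#5 0x36→b13/s1 MISS; vc=[5,7]
#6 0x14→b5/s1 VC-HIT; vc=[13,7]
#7 0x37→b13/s1 VC-HIT; vc=[5,7]

SEQ = [MISS, MISS, VC-HIT, VC-HIT, L1-HIT, MISS, VC-HIT, VC-HIT]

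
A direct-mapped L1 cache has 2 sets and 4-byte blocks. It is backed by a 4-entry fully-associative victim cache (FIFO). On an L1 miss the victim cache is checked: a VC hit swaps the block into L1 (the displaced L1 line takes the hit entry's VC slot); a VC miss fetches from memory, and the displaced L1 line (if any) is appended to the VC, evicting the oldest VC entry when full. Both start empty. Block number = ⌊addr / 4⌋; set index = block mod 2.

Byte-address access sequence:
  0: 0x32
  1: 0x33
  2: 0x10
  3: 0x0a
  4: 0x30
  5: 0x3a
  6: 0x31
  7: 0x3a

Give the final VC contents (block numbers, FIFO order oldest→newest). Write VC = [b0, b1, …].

  [0] addr=0x32 blk=12 s=0: MISS | VC []
  [1] addr=0x33 blk=12 s=0: L1-HIT | VC []
  [2] addr=0x10 blk=4 s=0: MISS | VC [12]
  [3] addr=0xa blk=2 s=0: MISS | VC [12, 4]
  [4] addr=0x30 blk=12 s=0: VC-HIT | VC [2, 4]
  [5] addr=0x3a blk=14 s=0: MISS | VC [2, 4, 12]
  [6] addr=0x31 blk=12 s=0: VC-HIT | VC [2, 4, 14]
  [7] addr=0x3a blk=14 s=0: VC-HIT | VC [2, 4, 12]

VC = [2, 4, 12]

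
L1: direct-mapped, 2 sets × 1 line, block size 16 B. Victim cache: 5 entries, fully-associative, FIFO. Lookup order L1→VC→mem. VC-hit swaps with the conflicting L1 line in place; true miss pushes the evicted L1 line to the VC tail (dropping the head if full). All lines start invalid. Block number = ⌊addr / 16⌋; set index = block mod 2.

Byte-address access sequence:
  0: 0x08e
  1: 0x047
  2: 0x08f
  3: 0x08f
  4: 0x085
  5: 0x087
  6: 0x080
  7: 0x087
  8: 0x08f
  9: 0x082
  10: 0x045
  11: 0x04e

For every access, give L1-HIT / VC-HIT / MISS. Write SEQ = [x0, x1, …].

SEQ = [MISS, MISS, VC-HIT, L1-HIT, L1-HIT, L1-HIT, L1-HIT, L1-HIT, L1-HIT, L1-HIT, VC-HIT, L1-HIT]

  [0] addr=0x8e blk=8 s=0: MISS | VC []
  [1] addr=0x47 blk=4 s=0: MISS | VC [8]
  [2] addr=0x8f blk=8 s=0: VC-HIT | VC [4]
  [3] addr=0x8f blk=8 s=0: L1-HIT | VC [4]
  [4] addr=0x85 blk=8 s=0: L1-HIT | VC [4]
  [5] addr=0x87 blk=8 s=0: L1-HIT | VC [4]
  [6] addr=0x80 blk=8 s=0: L1-HIT | VC [4]
  [7] addr=0x87 blk=8 s=0: L1-HIT | VC [4]
  [8] addr=0x8f blk=8 s=0: L1-HIT | VC [4]
  [9] addr=0x82 blk=8 s=0: L1-HIT | VC [4]
  [10] addr=0x45 blk=4 s=0: VC-HIT | VC [8]
  [11] addr=0x4e blk=4 s=0: L1-HIT | VC [8]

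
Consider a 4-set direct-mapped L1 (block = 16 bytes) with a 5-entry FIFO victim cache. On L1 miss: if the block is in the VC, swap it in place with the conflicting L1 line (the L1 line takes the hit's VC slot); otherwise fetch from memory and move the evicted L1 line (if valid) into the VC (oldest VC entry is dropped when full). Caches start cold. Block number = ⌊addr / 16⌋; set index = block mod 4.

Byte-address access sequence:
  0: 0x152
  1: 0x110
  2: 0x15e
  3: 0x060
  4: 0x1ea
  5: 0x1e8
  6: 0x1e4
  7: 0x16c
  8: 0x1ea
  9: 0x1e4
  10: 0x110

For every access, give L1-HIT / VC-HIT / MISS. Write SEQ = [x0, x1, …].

SEQ = [MISS, MISS, VC-HIT, MISS, MISS, L1-HIT, L1-HIT, MISS, VC-HIT, L1-HIT, VC-HIT]

#0 0x152→b21/s1 MISS; vc=[]
#1 0x110→b17/s1 MISS; vc=[21]
#2 0x15e→b21/s1 VC-HIT; vc=[17]
#3 0x60→b6/s2 MISS; vc=[17]
#4 0x1ea→b30/s2 MISS; vc=[17,6]
#5 0x1e8→b30/s2 L1-HIT; vc=[17,6]
#6 0x1e4→b30/s2 L1-HIT; vc=[17,6]
#7 0x16c→b22/s2 MISS; vc=[17,6,30]
#8 0x1ea→b30/s2 VC-HIT; vc=[17,6,22]
#9 0x1e4→b30/s2 L1-HIT; vc=[17,6,22]
#10 0x110→b17/s1 VC-HIT; vc=[21,6,22]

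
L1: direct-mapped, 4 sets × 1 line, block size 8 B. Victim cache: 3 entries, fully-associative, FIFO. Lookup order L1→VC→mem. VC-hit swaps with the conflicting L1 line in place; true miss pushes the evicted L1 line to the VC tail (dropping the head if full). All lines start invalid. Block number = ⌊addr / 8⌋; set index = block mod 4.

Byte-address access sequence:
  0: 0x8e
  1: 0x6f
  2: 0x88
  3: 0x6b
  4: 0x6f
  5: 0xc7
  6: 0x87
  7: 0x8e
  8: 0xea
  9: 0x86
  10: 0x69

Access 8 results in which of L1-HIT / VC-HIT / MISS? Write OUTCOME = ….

#0 0x8e→b17/s1 MISS; vc=[]
#1 0x6f→b13/s1 MISS; vc=[17]
#2 0x88→b17/s1 VC-HIT; vc=[13]
#3 0x6b→b13/s1 VC-HIT; vc=[17]
#4 0x6f→b13/s1 L1-HIT; vc=[17]
#5 0xc7→b24/s0 MISS; vc=[17]
#6 0x87→b16/s0 MISS; vc=[17,24]
#7 0x8e→b17/s1 VC-HIT; vc=[13,24]
#8 0xea→b29/s1 MISS; vc=[13,24,17]
#9 0x86→b16/s0 L1-HIT; vc=[13,24,17]
#10 0x69→b13/s1 VC-HIT; vc=[29,24,17]

OUTCOME = MISS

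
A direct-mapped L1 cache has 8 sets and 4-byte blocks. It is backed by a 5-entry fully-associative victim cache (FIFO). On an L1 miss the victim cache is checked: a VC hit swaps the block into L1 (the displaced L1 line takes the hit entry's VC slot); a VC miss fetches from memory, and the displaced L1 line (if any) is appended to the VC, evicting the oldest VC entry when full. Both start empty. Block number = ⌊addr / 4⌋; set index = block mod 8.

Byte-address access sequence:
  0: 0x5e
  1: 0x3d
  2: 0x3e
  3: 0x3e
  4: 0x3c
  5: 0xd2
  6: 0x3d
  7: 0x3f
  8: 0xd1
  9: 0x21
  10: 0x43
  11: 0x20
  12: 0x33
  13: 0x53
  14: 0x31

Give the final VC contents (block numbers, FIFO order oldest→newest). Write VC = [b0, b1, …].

  [0] addr=0x5e blk=23 s=7: MISS | VC []
  [1] addr=0x3d blk=15 s=7: MISS | VC [23]
  [2] addr=0x3e blk=15 s=7: L1-HIT | VC [23]
  [3] addr=0x3e blk=15 s=7: L1-HIT | VC [23]
  [4] addr=0x3c blk=15 s=7: L1-HIT | VC [23]
  [5] addr=0xd2 blk=52 s=4: MISS | VC [23]
  [6] addr=0x3d blk=15 s=7: L1-HIT | VC [23]
  [7] addr=0x3f blk=15 s=7: L1-HIT | VC [23]
  [8] addr=0xd1 blk=52 s=4: L1-HIT | VC [23]
  [9] addr=0x21 blk=8 s=0: MISS | VC [23]
  [10] addr=0x43 blk=16 s=0: MISS | VC [23, 8]
  [11] addr=0x20 blk=8 s=0: VC-HIT | VC [23, 16]
  [12] addr=0x33 blk=12 s=4: MISS | VC [23, 16, 52]
  [13] addr=0x53 blk=20 s=4: MISS | VC [23, 16, 52, 12]
  [14] addr=0x31 blk=12 s=4: VC-HIT | VC [23, 16, 52, 20]

VC = [23, 16, 52, 20]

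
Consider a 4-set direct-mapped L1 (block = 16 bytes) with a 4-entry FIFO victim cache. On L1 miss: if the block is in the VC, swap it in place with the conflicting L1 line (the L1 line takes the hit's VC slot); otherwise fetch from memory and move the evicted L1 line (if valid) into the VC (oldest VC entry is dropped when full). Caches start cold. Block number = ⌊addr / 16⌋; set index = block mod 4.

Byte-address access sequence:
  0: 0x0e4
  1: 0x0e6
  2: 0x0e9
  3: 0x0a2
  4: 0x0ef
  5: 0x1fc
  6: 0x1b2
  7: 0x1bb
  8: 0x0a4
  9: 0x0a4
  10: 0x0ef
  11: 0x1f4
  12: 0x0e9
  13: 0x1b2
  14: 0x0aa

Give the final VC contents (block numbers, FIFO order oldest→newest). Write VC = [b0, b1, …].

VC = [14, 31]

0: 0xe4 (blk 14, set 2) → MISS  vc=[]
1: 0xe6 (blk 14, set 2) → L1-HIT  vc=[]
2: 0xe9 (blk 14, set 2) → L1-HIT  vc=[]
3: 0xa2 (blk 10, set 2) → MISS  vc=[14]
4: 0xef (blk 14, set 2) → VC-HIT  vc=[10]
5: 0x1fc (blk 31, set 3) → MISS  vc=[10]
6: 0x1b2 (blk 27, set 3) → MISS  vc=[10, 31]
7: 0x1bb (blk 27, set 3) → L1-HIT  vc=[10, 31]
8: 0xa4 (blk 10, set 2) → VC-HIT  vc=[14, 31]
9: 0xa4 (blk 10, set 2) → L1-HIT  vc=[14, 31]
10: 0xef (blk 14, set 2) → VC-HIT  vc=[10, 31]
11: 0x1f4 (blk 31, set 3) → VC-HIT  vc=[10, 27]
12: 0xe9 (blk 14, set 2) → L1-HIT  vc=[10, 27]
13: 0x1b2 (blk 27, set 3) → VC-HIT  vc=[10, 31]
14: 0xaa (blk 10, set 2) → VC-HIT  vc=[14, 31]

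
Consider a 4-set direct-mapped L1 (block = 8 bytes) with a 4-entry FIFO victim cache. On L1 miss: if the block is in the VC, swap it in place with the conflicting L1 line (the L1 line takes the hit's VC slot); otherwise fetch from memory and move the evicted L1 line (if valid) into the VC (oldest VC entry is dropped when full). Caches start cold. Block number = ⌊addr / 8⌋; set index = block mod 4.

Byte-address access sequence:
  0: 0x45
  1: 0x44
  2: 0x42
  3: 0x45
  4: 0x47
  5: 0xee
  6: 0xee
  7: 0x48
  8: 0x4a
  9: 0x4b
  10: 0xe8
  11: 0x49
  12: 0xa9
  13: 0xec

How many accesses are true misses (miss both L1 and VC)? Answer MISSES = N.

  [0] addr=0x45 blk=8 s=0: MISS | VC []
  [1] addr=0x44 blk=8 s=0: L1-HIT | VC []
  [2] addr=0x42 blk=8 s=0: L1-HIT | VC []
  [3] addr=0x45 blk=8 s=0: L1-HIT | VC []
  [4] addr=0x47 blk=8 s=0: L1-HIT | VC []
  [5] addr=0xee blk=29 s=1: MISS | VC []
  [6] addr=0xee blk=29 s=1: L1-HIT | VC []
  [7] addr=0x48 blk=9 s=1: MISS | VC [29]
  [8] addr=0x4a blk=9 s=1: L1-HIT | VC [29]
  [9] addr=0x4b blk=9 s=1: L1-HIT | VC [29]
  [10] addr=0xe8 blk=29 s=1: VC-HIT | VC [9]
  [11] addr=0x49 blk=9 s=1: VC-HIT | VC [29]
  [12] addr=0xa9 blk=21 s=1: MISS | VC [29, 9]
  [13] addr=0xec blk=29 s=1: VC-HIT | VC [21, 9]

MISSES = 4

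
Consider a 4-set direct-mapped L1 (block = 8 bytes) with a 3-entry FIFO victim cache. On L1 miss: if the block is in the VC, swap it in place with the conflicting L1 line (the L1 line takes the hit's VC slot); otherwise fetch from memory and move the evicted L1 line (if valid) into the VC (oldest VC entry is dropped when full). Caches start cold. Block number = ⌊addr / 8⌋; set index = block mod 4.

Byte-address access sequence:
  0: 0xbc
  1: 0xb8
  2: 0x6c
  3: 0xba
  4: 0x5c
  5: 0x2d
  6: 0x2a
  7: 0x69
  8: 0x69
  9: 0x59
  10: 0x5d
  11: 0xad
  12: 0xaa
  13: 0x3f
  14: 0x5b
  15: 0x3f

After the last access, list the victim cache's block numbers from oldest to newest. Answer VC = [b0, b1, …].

#0 0xbc→b23/s3 MISS; vc=[]
#1 0xb8→b23/s3 L1-HIT; vc=[]
#2 0x6c→b13/s1 MISS; vc=[]
#3 0xba→b23/s3 L1-HIT; vc=[]
#4 0x5c→b11/s3 MISS; vc=[23]
#5 0x2d→b5/s1 MISS; vc=[23,13]
#6 0x2a→b5/s1 L1-HIT; vc=[23,13]
#7 0x69→b13/s1 VC-HIT; vc=[23,5]
#8 0x69→b13/s1 L1-HIT; vc=[23,5]
#9 0x59→b11/s3 L1-HIT; vc=[23,5]
#10 0x5d→b11/s3 L1-HIT; vc=[23,5]
#11 0xad→b21/s1 MISS; vc=[23,5,13]
#12 0xaa→b21/s1 L1-HIT; vc=[23,5,13]
#13 0x3f→b7/s3 MISS; vc=[5,13,11]
#14 0x5b→b11/s3 VC-HIT; vc=[5,13,7]
#15 0x3f→b7/s3 VC-HIT; vc=[5,13,11]

VC = [5, 13, 11]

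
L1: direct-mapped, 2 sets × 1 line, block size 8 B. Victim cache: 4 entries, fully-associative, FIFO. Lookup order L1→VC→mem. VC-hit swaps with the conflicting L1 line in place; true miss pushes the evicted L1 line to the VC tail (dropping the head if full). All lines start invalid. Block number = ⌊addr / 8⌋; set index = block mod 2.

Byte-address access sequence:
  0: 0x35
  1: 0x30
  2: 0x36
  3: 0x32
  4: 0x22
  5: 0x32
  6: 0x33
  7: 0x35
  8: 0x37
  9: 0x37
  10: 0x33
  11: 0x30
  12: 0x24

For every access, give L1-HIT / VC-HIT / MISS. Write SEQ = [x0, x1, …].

SEQ = [MISS, L1-HIT, L1-HIT, L1-HIT, MISS, VC-HIT, L1-HIT, L1-HIT, L1-HIT, L1-HIT, L1-HIT, L1-HIT, VC-HIT]

  [0] addr=0x35 blk=6 s=0: MISS | VC []
  [1] addr=0x30 blk=6 s=0: L1-HIT | VC []
  [2] addr=0x36 blk=6 s=0: L1-HIT | VC []
  [3] addr=0x32 blk=6 s=0: L1-HIT | VC []
  [4] addr=0x22 blk=4 s=0: MISS | VC [6]
  [5] addr=0x32 blk=6 s=0: VC-HIT | VC [4]
  [6] addr=0x33 blk=6 s=0: L1-HIT | VC [4]
  [7] addr=0x35 blk=6 s=0: L1-HIT | VC [4]
  [8] addr=0x37 blk=6 s=0: L1-HIT | VC [4]
  [9] addr=0x37 blk=6 s=0: L1-HIT | VC [4]
  [10] addr=0x33 blk=6 s=0: L1-HIT | VC [4]
  [11] addr=0x30 blk=6 s=0: L1-HIT | VC [4]
  [12] addr=0x24 blk=4 s=0: VC-HIT | VC [6]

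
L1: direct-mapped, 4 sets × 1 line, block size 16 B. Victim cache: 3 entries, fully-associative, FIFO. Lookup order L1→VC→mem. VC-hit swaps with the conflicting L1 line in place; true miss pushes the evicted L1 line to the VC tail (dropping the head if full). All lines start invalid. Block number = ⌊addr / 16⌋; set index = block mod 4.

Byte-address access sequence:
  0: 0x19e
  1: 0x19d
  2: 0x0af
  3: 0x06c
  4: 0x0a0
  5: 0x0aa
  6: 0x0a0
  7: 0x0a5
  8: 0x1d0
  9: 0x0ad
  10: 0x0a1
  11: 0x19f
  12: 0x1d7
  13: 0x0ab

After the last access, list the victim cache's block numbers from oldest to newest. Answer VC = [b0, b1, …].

0: 0x19e (blk 25, set 1) → MISS  vc=[]
1: 0x19d (blk 25, set 1) → L1-HIT  vc=[]
2: 0xaf (blk 10, set 2) → MISS  vc=[]
3: 0x6c (blk 6, set 2) → MISS  vc=[10]
4: 0xa0 (blk 10, set 2) → VC-HIT  vc=[6]
5: 0xaa (blk 10, set 2) → L1-HIT  vc=[6]
6: 0xa0 (blk 10, set 2) → L1-HIT  vc=[6]
7: 0xa5 (blk 10, set 2) → L1-HIT  vc=[6]
8: 0x1d0 (blk 29, set 1) → MISS  vc=[6, 25]
9: 0xad (blk 10, set 2) → L1-HIT  vc=[6, 25]
10: 0xa1 (blk 10, set 2) → L1-HIT  vc=[6, 25]
11: 0x19f (blk 25, set 1) → VC-HIT  vc=[6, 29]
12: 0x1d7 (blk 29, set 1) → VC-HIT  vc=[6, 25]
13: 0xab (blk 10, set 2) → L1-HIT  vc=[6, 25]

VC = [6, 25]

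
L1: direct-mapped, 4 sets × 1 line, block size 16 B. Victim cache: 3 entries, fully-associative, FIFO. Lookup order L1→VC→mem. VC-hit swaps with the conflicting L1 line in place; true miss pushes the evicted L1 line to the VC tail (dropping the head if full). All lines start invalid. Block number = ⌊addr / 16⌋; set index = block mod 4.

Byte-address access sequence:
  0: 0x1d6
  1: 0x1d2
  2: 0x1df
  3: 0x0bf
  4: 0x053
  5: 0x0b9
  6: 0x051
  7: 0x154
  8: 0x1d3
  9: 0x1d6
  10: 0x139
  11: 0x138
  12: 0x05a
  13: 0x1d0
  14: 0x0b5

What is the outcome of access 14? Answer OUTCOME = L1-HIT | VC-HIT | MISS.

OUTCOME = VC-HIT

0: 0x1d6 (blk 29, set 1) → MISS  vc=[]
1: 0x1d2 (blk 29, set 1) → L1-HIT  vc=[]
2: 0x1df (blk 29, set 1) → L1-HIT  vc=[]
3: 0xbf (blk 11, set 3) → MISS  vc=[]
4: 0x53 (blk 5, set 1) → MISS  vc=[29]
5: 0xb9 (blk 11, set 3) → L1-HIT  vc=[29]
6: 0x51 (blk 5, set 1) → L1-HIT  vc=[29]
7: 0x154 (blk 21, set 1) → MISS  vc=[29, 5]
8: 0x1d3 (blk 29, set 1) → VC-HIT  vc=[21, 5]
9: 0x1d6 (blk 29, set 1) → L1-HIT  vc=[21, 5]
10: 0x139 (blk 19, set 3) → MISS  vc=[21, 5, 11]
11: 0x138 (blk 19, set 3) → L1-HIT  vc=[21, 5, 11]
12: 0x5a (blk 5, set 1) → VC-HIT  vc=[21, 29, 11]
13: 0x1d0 (blk 29, set 1) → VC-HIT  vc=[21, 5, 11]
14: 0xb5 (blk 11, set 3) → VC-HIT  vc=[21, 5, 19]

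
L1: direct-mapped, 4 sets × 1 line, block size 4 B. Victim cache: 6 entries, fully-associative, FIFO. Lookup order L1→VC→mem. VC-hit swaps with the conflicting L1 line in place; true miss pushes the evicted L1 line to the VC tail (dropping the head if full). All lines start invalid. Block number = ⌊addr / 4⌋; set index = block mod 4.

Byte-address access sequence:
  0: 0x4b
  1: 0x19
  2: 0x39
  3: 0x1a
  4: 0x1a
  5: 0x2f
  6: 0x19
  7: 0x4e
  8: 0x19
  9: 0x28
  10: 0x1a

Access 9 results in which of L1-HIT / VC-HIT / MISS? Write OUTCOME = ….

#0 0x4b→b18/s2 MISS; vc=[]
#1 0x19→b6/s2 MISS; vc=[18]
#2 0x39→b14/s2 MISS; vc=[18,6]
#3 0x1a→b6/s2 VC-HIT; vc=[18,14]
#4 0x1a→b6/s2 L1-HIT; vc=[18,14]
#5 0x2f→b11/s3 MISS; vc=[18,14]
#6 0x19→b6/s2 L1-HIT; vc=[18,14]
#7 0x4e→b19/s3 MISS; vc=[18,14,11]
#8 0x19→b6/s2 L1-HIT; vc=[18,14,11]
#9 0x28→b10/s2 MISS; vc=[18,14,11,6]
#10 0x1a→b6/s2 VC-HIT; vc=[18,14,11,10]

OUTCOME = MISS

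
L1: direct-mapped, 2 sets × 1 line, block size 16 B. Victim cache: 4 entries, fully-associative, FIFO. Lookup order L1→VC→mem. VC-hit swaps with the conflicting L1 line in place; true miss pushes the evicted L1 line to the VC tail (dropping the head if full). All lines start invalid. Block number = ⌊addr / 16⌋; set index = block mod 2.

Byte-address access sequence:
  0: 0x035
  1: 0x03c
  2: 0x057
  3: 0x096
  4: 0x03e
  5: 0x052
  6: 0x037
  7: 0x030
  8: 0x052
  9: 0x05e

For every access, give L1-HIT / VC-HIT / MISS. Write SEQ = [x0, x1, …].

SEQ = [MISS, L1-HIT, MISS, MISS, VC-HIT, VC-HIT, VC-HIT, L1-HIT, VC-HIT, L1-HIT]

#0 0x35→b3/s1 MISS; vc=[]
#1 0x3c→b3/s1 L1-HIT; vc=[]
#2 0x57→b5/s1 MISS; vc=[3]
#3 0x96→b9/s1 MISS; vc=[3,5]
#4 0x3e→b3/s1 VC-HIT; vc=[9,5]
#5 0x52→b5/s1 VC-HIT; vc=[9,3]
#6 0x37→b3/s1 VC-HIT; vc=[9,5]
#7 0x30→b3/s1 L1-HIT; vc=[9,5]
#8 0x52→b5/s1 VC-HIT; vc=[9,3]
#9 0x5e→b5/s1 L1-HIT; vc=[9,3]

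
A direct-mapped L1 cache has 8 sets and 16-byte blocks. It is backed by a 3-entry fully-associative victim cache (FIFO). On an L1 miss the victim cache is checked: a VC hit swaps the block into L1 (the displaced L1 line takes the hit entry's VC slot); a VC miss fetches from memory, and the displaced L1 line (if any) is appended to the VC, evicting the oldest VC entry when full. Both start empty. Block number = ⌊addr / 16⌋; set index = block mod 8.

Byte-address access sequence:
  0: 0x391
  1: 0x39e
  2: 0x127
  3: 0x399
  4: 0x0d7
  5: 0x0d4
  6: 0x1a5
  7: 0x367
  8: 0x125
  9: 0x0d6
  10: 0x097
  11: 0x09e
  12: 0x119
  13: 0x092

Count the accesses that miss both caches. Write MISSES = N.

MISSES = 7

#0 0x391→b57/s1 MISS; vc=[]
#1 0x39e→b57/s1 L1-HIT; vc=[]
#2 0x127→b18/s2 MISS; vc=[]
#3 0x399→b57/s1 L1-HIT; vc=[]
#4 0xd7→b13/s5 MISS; vc=[]
#5 0xd4→b13/s5 L1-HIT; vc=[]
#6 0x1a5→b26/s2 MISS; vc=[18]
#7 0x367→b54/s6 MISS; vc=[18]
#8 0x125→b18/s2 VC-HIT; vc=[26]
#9 0xd6→b13/s5 L1-HIT; vc=[26]
#10 0x97→b9/s1 MISS; vc=[26,57]
#11 0x9e→b9/s1 L1-HIT; vc=[26,57]
#12 0x119→b17/s1 MISS; vc=[26,57,9]
#13 0x92→b9/s1 VC-HIT; vc=[26,57,17]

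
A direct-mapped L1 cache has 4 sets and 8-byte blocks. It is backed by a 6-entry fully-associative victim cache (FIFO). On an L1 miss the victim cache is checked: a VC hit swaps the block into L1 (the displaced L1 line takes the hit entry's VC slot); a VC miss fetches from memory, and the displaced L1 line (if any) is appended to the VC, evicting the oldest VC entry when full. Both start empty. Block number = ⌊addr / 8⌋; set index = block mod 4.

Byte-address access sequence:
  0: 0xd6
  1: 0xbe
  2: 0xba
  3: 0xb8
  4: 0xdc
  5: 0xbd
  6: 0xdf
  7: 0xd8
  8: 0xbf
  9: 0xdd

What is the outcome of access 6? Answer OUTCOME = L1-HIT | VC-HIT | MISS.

OUTCOME = VC-HIT

  [0] addr=0xd6 blk=26 s=2: MISS | VC []
  [1] addr=0xbe blk=23 s=3: MISS | VC []
  [2] addr=0xba blk=23 s=3: L1-HIT | VC []
  [3] addr=0xb8 blk=23 s=3: L1-HIT | VC []
  [4] addr=0xdc blk=27 s=3: MISS | VC [23]
  [5] addr=0xbd blk=23 s=3: VC-HIT | VC [27]
  [6] addr=0xdf blk=27 s=3: VC-HIT | VC [23]
  [7] addr=0xd8 blk=27 s=3: L1-HIT | VC [23]
  [8] addr=0xbf blk=23 s=3: VC-HIT | VC [27]
  [9] addr=0xdd blk=27 s=3: VC-HIT | VC [23]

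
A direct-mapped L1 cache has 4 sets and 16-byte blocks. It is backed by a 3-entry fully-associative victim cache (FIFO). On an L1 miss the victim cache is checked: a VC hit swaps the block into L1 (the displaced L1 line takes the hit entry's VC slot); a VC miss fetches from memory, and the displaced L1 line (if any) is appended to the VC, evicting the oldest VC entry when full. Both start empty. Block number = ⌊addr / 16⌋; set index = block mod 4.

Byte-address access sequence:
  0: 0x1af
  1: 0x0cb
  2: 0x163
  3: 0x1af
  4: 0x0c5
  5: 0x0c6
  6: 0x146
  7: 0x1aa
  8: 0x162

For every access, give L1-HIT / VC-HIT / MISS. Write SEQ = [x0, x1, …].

SEQ = [MISS, MISS, MISS, VC-HIT, L1-HIT, L1-HIT, MISS, L1-HIT, VC-HIT]

  [0] addr=0x1af blk=26 s=2: MISS | VC []
  [1] addr=0xcb blk=12 s=0: MISS | VC []
  [2] addr=0x163 blk=22 s=2: MISS | VC [26]
  [3] addr=0x1af blk=26 s=2: VC-HIT | VC [22]
  [4] addr=0xc5 blk=12 s=0: L1-HIT | VC [22]
  [5] addr=0xc6 blk=12 s=0: L1-HIT | VC [22]
  [6] addr=0x146 blk=20 s=0: MISS | VC [22, 12]
  [7] addr=0x1aa blk=26 s=2: L1-HIT | VC [22, 12]
  [8] addr=0x162 blk=22 s=2: VC-HIT | VC [26, 12]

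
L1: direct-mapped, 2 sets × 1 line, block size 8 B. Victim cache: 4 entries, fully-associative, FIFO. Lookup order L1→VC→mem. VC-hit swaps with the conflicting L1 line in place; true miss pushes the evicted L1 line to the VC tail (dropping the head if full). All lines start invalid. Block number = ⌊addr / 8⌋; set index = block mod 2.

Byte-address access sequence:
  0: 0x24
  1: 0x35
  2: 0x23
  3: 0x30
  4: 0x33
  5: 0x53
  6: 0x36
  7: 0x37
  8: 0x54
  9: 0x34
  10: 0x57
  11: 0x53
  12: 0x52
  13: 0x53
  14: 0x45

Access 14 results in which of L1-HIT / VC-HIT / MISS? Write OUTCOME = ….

  [0] addr=0x24 blk=4 s=0: MISS | VC []
  [1] addr=0x35 blk=6 s=0: MISS | VC [4]
  [2] addr=0x23 blk=4 s=0: VC-HIT | VC [6]
  [3] addr=0x30 blk=6 s=0: VC-HIT | VC [4]
  [4] addr=0x33 blk=6 s=0: L1-HIT | VC [4]
  [5] addr=0x53 blk=10 s=0: MISS | VC [4, 6]
  [6] addr=0x36 blk=6 s=0: VC-HIT | VC [4, 10]
  [7] addr=0x37 blk=6 s=0: L1-HIT | VC [4, 10]
  [8] addr=0x54 blk=10 s=0: VC-HIT | VC [4, 6]
  [9] addr=0x34 blk=6 s=0: VC-HIT | VC [4, 10]
  [10] addr=0x57 blk=10 s=0: VC-HIT | VC [4, 6]
  [11] addr=0x53 blk=10 s=0: L1-HIT | VC [4, 6]
  [12] addr=0x52 blk=10 s=0: L1-HIT | VC [4, 6]
  [13] addr=0x53 blk=10 s=0: L1-HIT | VC [4, 6]
  [14] addr=0x45 blk=8 s=0: MISS | VC [4, 6, 10]

OUTCOME = MISS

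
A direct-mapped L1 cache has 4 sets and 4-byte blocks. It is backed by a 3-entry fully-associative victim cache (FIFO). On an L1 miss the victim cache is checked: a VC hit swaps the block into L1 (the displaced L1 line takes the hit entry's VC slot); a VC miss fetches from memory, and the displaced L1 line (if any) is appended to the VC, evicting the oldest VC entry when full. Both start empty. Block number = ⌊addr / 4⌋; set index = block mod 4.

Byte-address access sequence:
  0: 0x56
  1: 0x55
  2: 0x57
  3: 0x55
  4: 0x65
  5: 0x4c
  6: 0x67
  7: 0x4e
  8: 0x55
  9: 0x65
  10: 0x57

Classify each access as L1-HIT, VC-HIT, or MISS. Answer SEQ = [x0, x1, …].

0: 0x56 (blk 21, set 1) → MISS  vc=[]
1: 0x55 (blk 21, set 1) → L1-HIT  vc=[]
2: 0x57 (blk 21, set 1) → L1-HIT  vc=[]
3: 0x55 (blk 21, set 1) → L1-HIT  vc=[]
4: 0x65 (blk 25, set 1) → MISS  vc=[21]
5: 0x4c (blk 19, set 3) → MISS  vc=[21]
6: 0x67 (blk 25, set 1) → L1-HIT  vc=[21]
7: 0x4e (blk 19, set 3) → L1-HIT  vc=[21]
8: 0x55 (blk 21, set 1) → VC-HIT  vc=[25]
9: 0x65 (blk 25, set 1) → VC-HIT  vc=[21]
10: 0x57 (blk 21, set 1) → VC-HIT  vc=[25]

SEQ = [MISS, L1-HIT, L1-HIT, L1-HIT, MISS, MISS, L1-HIT, L1-HIT, VC-HIT, VC-HIT, VC-HIT]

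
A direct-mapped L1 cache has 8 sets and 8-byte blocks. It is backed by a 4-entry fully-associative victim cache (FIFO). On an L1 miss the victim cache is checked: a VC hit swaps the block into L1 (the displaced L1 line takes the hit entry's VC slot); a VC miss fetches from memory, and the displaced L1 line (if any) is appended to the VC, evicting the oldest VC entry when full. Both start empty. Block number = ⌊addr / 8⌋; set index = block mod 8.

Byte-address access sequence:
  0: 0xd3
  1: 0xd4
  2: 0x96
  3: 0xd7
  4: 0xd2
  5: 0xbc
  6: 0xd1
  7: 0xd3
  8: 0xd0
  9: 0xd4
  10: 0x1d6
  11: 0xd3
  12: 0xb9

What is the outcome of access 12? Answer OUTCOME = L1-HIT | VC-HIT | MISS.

#0 0xd3→b26/s2 MISS; vc=[]
#1 0xd4→b26/s2 L1-HIT; vc=[]
#2 0x96→b18/s2 MISS; vc=[26]
#3 0xd7→b26/s2 VC-HIT; vc=[18]
#4 0xd2→b26/s2 L1-HIT; vc=[18]
#5 0xbc→b23/s7 MISS; vc=[18]
#6 0xd1→b26/s2 L1-HIT; vc=[18]
#7 0xd3→b26/s2 L1-HIT; vc=[18]
#8 0xd0→b26/s2 L1-HIT; vc=[18]
#9 0xd4→b26/s2 L1-HIT; vc=[18]
#10 0x1d6→b58/s2 MISS; vc=[18,26]
#11 0xd3→b26/s2 VC-HIT; vc=[18,58]
#12 0xb9→b23/s7 L1-HIT; vc=[18,58]

OUTCOME = L1-HIT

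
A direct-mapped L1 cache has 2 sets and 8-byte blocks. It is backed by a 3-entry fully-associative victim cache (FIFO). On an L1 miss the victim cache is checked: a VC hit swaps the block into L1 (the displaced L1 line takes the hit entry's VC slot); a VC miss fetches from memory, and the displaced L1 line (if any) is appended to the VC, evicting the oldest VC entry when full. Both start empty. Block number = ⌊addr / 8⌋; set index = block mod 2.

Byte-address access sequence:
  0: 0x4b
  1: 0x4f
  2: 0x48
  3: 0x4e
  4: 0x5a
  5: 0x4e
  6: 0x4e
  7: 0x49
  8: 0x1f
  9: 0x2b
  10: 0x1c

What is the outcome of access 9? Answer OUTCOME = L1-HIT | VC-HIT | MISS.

OUTCOME = MISS

#0 0x4b→b9/s1 MISS; vc=[]
#1 0x4f→b9/s1 L1-HIT; vc=[]
#2 0x48→b9/s1 L1-HIT; vc=[]
#3 0x4e→b9/s1 L1-HIT; vc=[]
#4 0x5a→b11/s1 MISS; vc=[9]
#5 0x4e→b9/s1 VC-HIT; vc=[11]
#6 0x4e→b9/s1 L1-HIT; vc=[11]
#7 0x49→b9/s1 L1-HIT; vc=[11]
#8 0x1f→b3/s1 MISS; vc=[11,9]
#9 0x2b→b5/s1 MISS; vc=[11,9,3]
#10 0x1c→b3/s1 VC-HIT; vc=[11,9,5]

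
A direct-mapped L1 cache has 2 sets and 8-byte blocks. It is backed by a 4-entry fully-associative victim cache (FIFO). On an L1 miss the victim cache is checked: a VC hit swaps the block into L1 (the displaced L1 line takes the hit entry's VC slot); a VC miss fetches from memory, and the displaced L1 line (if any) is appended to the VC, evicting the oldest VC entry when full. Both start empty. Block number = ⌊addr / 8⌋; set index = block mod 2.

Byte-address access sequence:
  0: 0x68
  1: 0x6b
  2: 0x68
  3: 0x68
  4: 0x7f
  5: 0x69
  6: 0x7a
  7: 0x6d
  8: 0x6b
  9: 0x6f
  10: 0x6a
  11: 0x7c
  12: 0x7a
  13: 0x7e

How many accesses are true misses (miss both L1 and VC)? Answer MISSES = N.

MISSES = 2

0: 0x68 (blk 13, set 1) → MISS  vc=[]
1: 0x6b (blk 13, set 1) → L1-HIT  vc=[]
2: 0x68 (blk 13, set 1) → L1-HIT  vc=[]
3: 0x68 (blk 13, set 1) → L1-HIT  vc=[]
4: 0x7f (blk 15, set 1) → MISS  vc=[13]
5: 0x69 (blk 13, set 1) → VC-HIT  vc=[15]
6: 0x7a (blk 15, set 1) → VC-HIT  vc=[13]
7: 0x6d (blk 13, set 1) → VC-HIT  vc=[15]
8: 0x6b (blk 13, set 1) → L1-HIT  vc=[15]
9: 0x6f (blk 13, set 1) → L1-HIT  vc=[15]
10: 0x6a (blk 13, set 1) → L1-HIT  vc=[15]
11: 0x7c (blk 15, set 1) → VC-HIT  vc=[13]
12: 0x7a (blk 15, set 1) → L1-HIT  vc=[13]
13: 0x7e (blk 15, set 1) → L1-HIT  vc=[13]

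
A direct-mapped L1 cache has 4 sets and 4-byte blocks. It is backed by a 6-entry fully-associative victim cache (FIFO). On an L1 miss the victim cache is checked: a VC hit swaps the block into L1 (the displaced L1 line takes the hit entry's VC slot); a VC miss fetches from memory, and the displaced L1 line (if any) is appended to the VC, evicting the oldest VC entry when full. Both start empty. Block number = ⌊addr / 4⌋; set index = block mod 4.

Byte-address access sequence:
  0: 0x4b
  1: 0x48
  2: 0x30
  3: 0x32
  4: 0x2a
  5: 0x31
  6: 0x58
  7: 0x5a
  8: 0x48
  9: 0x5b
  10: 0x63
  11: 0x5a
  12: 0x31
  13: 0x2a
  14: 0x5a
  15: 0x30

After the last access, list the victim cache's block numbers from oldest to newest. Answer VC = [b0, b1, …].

VC = [18, 10, 24]

#0 0x4b→b18/s2 MISS; vc=[]
#1 0x48→b18/s2 L1-HIT; vc=[]
#2 0x30→b12/s0 MISS; vc=[]
#3 0x32→b12/s0 L1-HIT; vc=[]
#4 0x2a→b10/s2 MISS; vc=[18]
#5 0x31→b12/s0 L1-HIT; vc=[18]
#6 0x58→b22/s2 MISS; vc=[18,10]
#7 0x5a→b22/s2 L1-HIT; vc=[18,10]
#8 0x48→b18/s2 VC-HIT; vc=[22,10]
#9 0x5b→b22/s2 VC-HIT; vc=[18,10]
#10 0x63→b24/s0 MISS; vc=[18,10,12]
#11 0x5a→b22/s2 L1-HIT; vc=[18,10,12]
#12 0x31→b12/s0 VC-HIT; vc=[18,10,24]
#13 0x2a→b10/s2 VC-HIT; vc=[18,22,24]
#14 0x5a→b22/s2 VC-HIT; vc=[18,10,24]
#15 0x30→b12/s0 L1-HIT; vc=[18,10,24]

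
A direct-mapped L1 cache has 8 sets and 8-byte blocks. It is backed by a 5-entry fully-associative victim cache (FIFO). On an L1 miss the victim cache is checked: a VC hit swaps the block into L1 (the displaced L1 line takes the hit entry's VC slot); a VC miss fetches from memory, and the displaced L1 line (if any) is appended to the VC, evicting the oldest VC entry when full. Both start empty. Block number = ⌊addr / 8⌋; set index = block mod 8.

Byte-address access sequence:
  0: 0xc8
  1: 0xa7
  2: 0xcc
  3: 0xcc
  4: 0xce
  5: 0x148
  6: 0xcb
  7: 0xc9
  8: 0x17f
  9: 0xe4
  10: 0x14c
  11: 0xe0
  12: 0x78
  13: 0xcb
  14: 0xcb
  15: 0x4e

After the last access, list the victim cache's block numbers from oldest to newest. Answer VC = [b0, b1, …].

VC = [41, 20, 47, 25]

#0 0xc8→b25/s1 MISS; vc=[]
#1 0xa7→b20/s4 MISS; vc=[]
#2 0xcc→b25/s1 L1-HIT; vc=[]
#3 0xcc→b25/s1 L1-HIT; vc=[]
#4 0xce→b25/s1 L1-HIT; vc=[]
#5 0x148→b41/s1 MISS; vc=[25]
#6 0xcb→b25/s1 VC-HIT; vc=[41]
#7 0xc9→b25/s1 L1-HIT; vc=[41]
#8 0x17f→b47/s7 MISS; vc=[41]
#9 0xe4→b28/s4 MISS; vc=[41,20]
#10 0x14c→b41/s1 VC-HIT; vc=[25,20]
#11 0xe0→b28/s4 L1-HIT; vc=[25,20]
#12 0x78→b15/s7 MISS; vc=[25,20,47]
#13 0xcb→b25/s1 VC-HIT; vc=[41,20,47]
#14 0xcb→b25/s1 L1-HIT; vc=[41,20,47]
#15 0x4e→b9/s1 MISS; vc=[41,20,47,25]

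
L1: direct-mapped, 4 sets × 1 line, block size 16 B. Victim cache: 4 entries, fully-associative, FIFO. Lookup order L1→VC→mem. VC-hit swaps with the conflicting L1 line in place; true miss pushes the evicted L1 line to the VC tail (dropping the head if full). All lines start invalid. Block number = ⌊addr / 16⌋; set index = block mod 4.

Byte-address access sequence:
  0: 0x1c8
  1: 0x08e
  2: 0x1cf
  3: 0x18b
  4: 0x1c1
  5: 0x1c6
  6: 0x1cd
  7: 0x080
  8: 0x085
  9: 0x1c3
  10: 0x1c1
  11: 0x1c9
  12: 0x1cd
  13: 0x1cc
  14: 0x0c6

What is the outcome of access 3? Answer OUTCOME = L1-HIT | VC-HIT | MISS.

OUTCOME = MISS

  [0] addr=0x1c8 blk=28 s=0: MISS | VC []
  [1] addr=0x8e blk=8 s=0: MISS | VC [28]
  [2] addr=0x1cf blk=28 s=0: VC-HIT | VC [8]
  [3] addr=0x18b blk=24 s=0: MISS | VC [8, 28]
  [4] addr=0x1c1 blk=28 s=0: VC-HIT | VC [8, 24]
  [5] addr=0x1c6 blk=28 s=0: L1-HIT | VC [8, 24]
  [6] addr=0x1cd blk=28 s=0: L1-HIT | VC [8, 24]
  [7] addr=0x80 blk=8 s=0: VC-HIT | VC [28, 24]
  [8] addr=0x85 blk=8 s=0: L1-HIT | VC [28, 24]
  [9] addr=0x1c3 blk=28 s=0: VC-HIT | VC [8, 24]
  [10] addr=0x1c1 blk=28 s=0: L1-HIT | VC [8, 24]
  [11] addr=0x1c9 blk=28 s=0: L1-HIT | VC [8, 24]
  [12] addr=0x1cd blk=28 s=0: L1-HIT | VC [8, 24]
  [13] addr=0x1cc blk=28 s=0: L1-HIT | VC [8, 24]
  [14] addr=0xc6 blk=12 s=0: MISS | VC [8, 24, 28]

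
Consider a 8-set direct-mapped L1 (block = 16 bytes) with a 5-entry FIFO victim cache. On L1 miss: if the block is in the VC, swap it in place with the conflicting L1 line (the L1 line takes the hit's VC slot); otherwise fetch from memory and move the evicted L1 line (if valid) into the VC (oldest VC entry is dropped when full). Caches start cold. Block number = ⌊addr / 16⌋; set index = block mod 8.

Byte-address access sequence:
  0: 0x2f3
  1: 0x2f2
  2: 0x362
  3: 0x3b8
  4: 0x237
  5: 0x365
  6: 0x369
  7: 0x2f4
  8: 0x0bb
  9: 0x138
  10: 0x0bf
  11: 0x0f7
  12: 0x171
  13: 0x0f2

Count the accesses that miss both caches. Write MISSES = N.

MISSES = 8

0: 0x2f3 (blk 47, set 7) → MISS  vc=[]
1: 0x2f2 (blk 47, set 7) → L1-HIT  vc=[]
2: 0x362 (blk 54, set 6) → MISS  vc=[]
3: 0x3b8 (blk 59, set 3) → MISS  vc=[]
4: 0x237 (blk 35, set 3) → MISS  vc=[59]
5: 0x365 (blk 54, set 6) → L1-HIT  vc=[59]
6: 0x369 (blk 54, set 6) → L1-HIT  vc=[59]
7: 0x2f4 (blk 47, set 7) → L1-HIT  vc=[59]
8: 0xbb (blk 11, set 3) → MISS  vc=[59, 35]
9: 0x138 (blk 19, set 3) → MISS  vc=[59, 35, 11]
10: 0xbf (blk 11, set 3) → VC-HIT  vc=[59, 35, 19]
11: 0xf7 (blk 15, set 7) → MISS  vc=[59, 35, 19, 47]
12: 0x171 (blk 23, set 7) → MISS  vc=[59, 35, 19, 47, 15]
13: 0xf2 (blk 15, set 7) → VC-HIT  vc=[59, 35, 19, 47, 23]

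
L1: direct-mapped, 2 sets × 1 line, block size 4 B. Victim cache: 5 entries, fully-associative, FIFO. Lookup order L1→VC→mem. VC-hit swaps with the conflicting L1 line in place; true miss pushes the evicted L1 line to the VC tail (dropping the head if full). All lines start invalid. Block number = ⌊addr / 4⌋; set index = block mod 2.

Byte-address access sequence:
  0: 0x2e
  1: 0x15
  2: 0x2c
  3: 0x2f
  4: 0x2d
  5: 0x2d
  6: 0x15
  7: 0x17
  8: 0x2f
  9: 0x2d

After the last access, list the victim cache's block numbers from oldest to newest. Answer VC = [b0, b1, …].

VC = [5]

  [0] addr=0x2e blk=11 s=1: MISS | VC []
  [1] addr=0x15 blk=5 s=1: MISS | VC [11]
  [2] addr=0x2c blk=11 s=1: VC-HIT | VC [5]
  [3] addr=0x2f blk=11 s=1: L1-HIT | VC [5]
  [4] addr=0x2d blk=11 s=1: L1-HIT | VC [5]
  [5] addr=0x2d blk=11 s=1: L1-HIT | VC [5]
  [6] addr=0x15 blk=5 s=1: VC-HIT | VC [11]
  [7] addr=0x17 blk=5 s=1: L1-HIT | VC [11]
  [8] addr=0x2f blk=11 s=1: VC-HIT | VC [5]
  [9] addr=0x2d blk=11 s=1: L1-HIT | VC [5]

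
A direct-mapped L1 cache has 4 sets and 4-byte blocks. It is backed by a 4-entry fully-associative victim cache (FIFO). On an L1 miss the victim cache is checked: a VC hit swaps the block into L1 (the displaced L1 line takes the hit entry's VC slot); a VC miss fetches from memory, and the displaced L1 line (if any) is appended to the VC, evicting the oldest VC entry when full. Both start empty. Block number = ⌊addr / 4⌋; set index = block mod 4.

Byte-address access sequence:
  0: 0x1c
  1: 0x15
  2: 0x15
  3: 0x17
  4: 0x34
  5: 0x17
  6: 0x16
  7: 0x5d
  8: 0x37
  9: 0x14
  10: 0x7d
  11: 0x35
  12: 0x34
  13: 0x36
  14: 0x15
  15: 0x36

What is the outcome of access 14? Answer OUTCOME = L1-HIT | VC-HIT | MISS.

#0 0x1c→b7/s3 MISS; vc=[]
#1 0x15→b5/s1 MISS; vc=[]
#2 0x15→b5/s1 L1-HIT; vc=[]
#3 0x17→b5/s1 L1-HIT; vc=[]
#4 0x34→b13/s1 MISS; vc=[5]
#5 0x17→b5/s1 VC-HIT; vc=[13]
#6 0x16→b5/s1 L1-HIT; vc=[13]
#7 0x5d→b23/s3 MISS; vc=[13,7]
#8 0x37→b13/s1 VC-HIT; vc=[5,7]
#9 0x14→b5/s1 VC-HIT; vc=[13,7]
#10 0x7d→b31/s3 MISS; vc=[13,7,23]
#11 0x35→b13/s1 VC-HIT; vc=[5,7,23]
#12 0x34→b13/s1 L1-HIT; vc=[5,7,23]
#13 0x36→b13/s1 L1-HIT; vc=[5,7,23]
#14 0x15→b5/s1 VC-HIT; vc=[13,7,23]
#15 0x36→b13/s1 VC-HIT; vc=[5,7,23]

OUTCOME = VC-HIT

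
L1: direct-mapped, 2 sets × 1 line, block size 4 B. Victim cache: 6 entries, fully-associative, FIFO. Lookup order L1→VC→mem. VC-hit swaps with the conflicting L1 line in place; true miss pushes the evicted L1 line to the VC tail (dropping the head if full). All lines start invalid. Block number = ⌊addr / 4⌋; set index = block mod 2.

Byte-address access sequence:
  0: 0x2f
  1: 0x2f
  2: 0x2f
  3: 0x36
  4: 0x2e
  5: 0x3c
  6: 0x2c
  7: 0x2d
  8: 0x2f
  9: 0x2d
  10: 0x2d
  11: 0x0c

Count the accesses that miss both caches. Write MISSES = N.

MISSES = 4

  [0] addr=0x2f blk=11 s=1: MISS | VC []
  [1] addr=0x2f blk=11 s=1: L1-HIT | VC []
  [2] addr=0x2f blk=11 s=1: L1-HIT | VC []
  [3] addr=0x36 blk=13 s=1: MISS | VC [11]
  [4] addr=0x2e blk=11 s=1: VC-HIT | VC [13]
  [5] addr=0x3c blk=15 s=1: MISS | VC [13, 11]
  [6] addr=0x2c blk=11 s=1: VC-HIT | VC [13, 15]
  [7] addr=0x2d blk=11 s=1: L1-HIT | VC [13, 15]
  [8] addr=0x2f blk=11 s=1: L1-HIT | VC [13, 15]
  [9] addr=0x2d blk=11 s=1: L1-HIT | VC [13, 15]
  [10] addr=0x2d blk=11 s=1: L1-HIT | VC [13, 15]
  [11] addr=0xc blk=3 s=1: MISS | VC [13, 15, 11]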